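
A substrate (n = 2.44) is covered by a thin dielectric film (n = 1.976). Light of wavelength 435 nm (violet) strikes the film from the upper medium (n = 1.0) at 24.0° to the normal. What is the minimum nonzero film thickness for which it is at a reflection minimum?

56.2 nm

Ray reflecting at the top interface goes from n = 1.0 toward n = 1.976: a half-wave phase shift.
At the lower boundary (n = 1.976 to n = 2.44) the reflected ray undergoes a half-wave phase shift.
Net: no relative phase inversion (both shifts match).
With no net inversion, destructive interference in reflection requires 2 n t cos θ_r = (m + ½) λ.
Snell's law: 1.0 sin 24.0° = 1.976 sin θ_r → sin θ_r = 0.206, cos θ_r = 0.979.
Minimum at m = 0: t = λ / (4 n cos θ_r) = 435 / (4 × 1.976 × 0.979) = 56.2 nm.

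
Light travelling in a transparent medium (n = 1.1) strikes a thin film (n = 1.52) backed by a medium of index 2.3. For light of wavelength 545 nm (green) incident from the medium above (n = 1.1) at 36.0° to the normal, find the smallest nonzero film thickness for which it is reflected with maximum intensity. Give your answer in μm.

Ray reflecting at the top interface goes from n = 1.1 toward n = 1.52: a half-wave phase shift.
Ray reflecting at the bottom interface goes from n = 1.52 toward n = 2.3: a half-wave phase shift.
Zero or two π shifts → no net half-wave offset.
So the condition for constructive reflection is 2 n t cos θ_r = m λ.
Snell's law: 1.1 sin 36.0° = 1.52 sin θ_r → sin θ_r = 0.425, cos θ_r = 0.905.
Minimum nonzero at m = 1: t = λ / (2 n cos θ_r) = 545 / (2 × 1.52 × 0.905) = 198 nm.

0.198 μm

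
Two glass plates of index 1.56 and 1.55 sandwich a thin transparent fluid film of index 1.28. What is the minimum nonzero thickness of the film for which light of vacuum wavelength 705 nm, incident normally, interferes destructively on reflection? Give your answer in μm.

At the upper boundary (n = 1.56 to n = 1.28) the reflected ray undergoes no phase shift.
Ray reflecting at the bottom interface goes from n = 1.28 toward n = 1.55: a half-wave phase shift.
Exactly one π shift → a net half-wave offset.
With one net inversion, destructive interference in reflection requires 2 n t = m λ.
Minimum nonzero at m = 1: t = λ / (2 n) = 705 / (2 × 1.28) = 275 nm.

0.275 μm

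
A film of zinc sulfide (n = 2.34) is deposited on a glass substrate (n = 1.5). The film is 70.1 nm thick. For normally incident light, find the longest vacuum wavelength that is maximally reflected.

Ray reflecting at the top interface goes from n = 1.0 toward n = 2.34: a half-wave phase shift.
Ray reflecting at the bottom interface goes from n = 2.34 toward n = 1.5: no phase shift.
The two reflections differ by half a wavelength.
For strong reflection here: 2 n t = (m + ½) λ.
λ = 2 n t / (m + ½). The longest wavelength is m = 0: λ = 2 × 2.34 × 70.1 / 0.500 = 656 nm.

656 nm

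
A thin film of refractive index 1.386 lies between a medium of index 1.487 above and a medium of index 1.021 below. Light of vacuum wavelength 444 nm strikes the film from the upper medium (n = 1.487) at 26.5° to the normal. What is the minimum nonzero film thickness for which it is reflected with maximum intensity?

182 nm

Top surface (1.487 → 1.386): reflection off a lower-index medium gives no phase shift.
At the lower boundary (n = 1.386 to n = 1.021) the reflected ray undergoes no phase shift.
The two reflections carry the same phase change, so no net offset.
With no net inversion, constructive interference in reflection requires 2 n t cos θ_r = m λ.
Snell's law: 1.487 sin 26.5° = 1.386 sin θ_r → sin θ_r = 0.479, cos θ_r = 0.878.
Minimum nonzero at m = 1: t = λ / (2 n cos θ_r) = 444 / (2 × 1.386 × 0.878) = 182 nm.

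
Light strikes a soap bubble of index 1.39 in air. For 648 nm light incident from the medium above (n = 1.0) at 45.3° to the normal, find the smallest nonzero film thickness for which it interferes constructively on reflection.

At the upper boundary (n = 1.0 to n = 1.39) the reflected ray undergoes a half-wave phase shift.
At the lower boundary (n = 1.39 to n = 1.0) the reflected ray undergoes no phase shift.
Net: one phase inversion between the two reflected rays.
So the condition for constructive reflection is 2 n t cos θ_r = (m + ½) λ.
Snell's law: 1.0 sin 45.3° = 1.39 sin θ_r → sin θ_r = 0.511, cos θ_r = 0.859.
Minimum at m = 0: t = λ / (4 n cos θ_r) = 648 / (4 × 1.39 × 0.859) = 136 nm.

136 nm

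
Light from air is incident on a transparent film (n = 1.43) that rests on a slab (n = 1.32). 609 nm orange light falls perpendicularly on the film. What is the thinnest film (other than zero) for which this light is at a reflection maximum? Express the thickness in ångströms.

Ray reflecting at the top interface goes from n = 1.0 toward n = 1.43: a half-wave phase shift.
Ray reflecting at the bottom interface goes from n = 1.43 toward n = 1.32: no phase shift.
Net: one phase inversion between the two reflected rays.
For strong reflection here: 2 n t = (m + ½) λ.
Minimum at m = 0: t = λ / (4 n) = 609 / (4 × 1.43) = 106 nm.

1065 Å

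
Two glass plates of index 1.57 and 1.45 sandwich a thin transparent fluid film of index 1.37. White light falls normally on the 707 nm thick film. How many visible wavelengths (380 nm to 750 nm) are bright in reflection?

Top surface (1.57 → 1.37): reflection off a lower-index medium gives no phase shift.
Ray reflecting at the bottom interface goes from n = 1.37 toward n = 1.45: a half-wave phase shift.
Net: one phase inversion between the two reflected rays.
So the condition for constructive reflection is 2 n t = (m + ½) λ.
λ = 2 n t / (m + ½) = 1937 / (m + ½) nm.
m=2: 775 nm (IR); m=3: 553 nm (visible); m=4: 430 nm (visible); m=5: 352 nm (UV).

2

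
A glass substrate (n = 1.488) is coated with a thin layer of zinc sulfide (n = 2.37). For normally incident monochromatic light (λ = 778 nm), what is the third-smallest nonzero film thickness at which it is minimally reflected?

Ray reflecting at the top interface goes from n = 1.0 toward n = 2.37: a half-wave phase shift.
Ray reflecting at the bottom interface goes from n = 2.37 toward n = 1.488: no phase shift.
Exactly one π shift → a net half-wave offset.
So the condition for destructive reflection is 2 n t = m λ.
The third-smallest nonzero thickness corresponds to m = 3: t = m λ / (2 n) = 3.00 × 778 / (2 × 2.37) = 492 nm.

492 nm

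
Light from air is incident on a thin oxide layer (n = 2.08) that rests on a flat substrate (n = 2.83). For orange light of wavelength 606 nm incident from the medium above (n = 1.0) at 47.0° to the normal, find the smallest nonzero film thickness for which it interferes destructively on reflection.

77.8 nm

Top surface (1.0 → 2.08): reflection off a higher-index medium gives a half-wave phase shift.
Bottom surface (2.08 → 2.83): reflection off a higher-index medium gives a half-wave phase shift.
The two reflections carry the same phase change, so no net offset.
So the condition for destructive reflection is 2 n t cos θ_r = (m + ½) λ.
Snell's law: 1.0 sin 47.0° = 2.08 sin θ_r → sin θ_r = 0.352, cos θ_r = 0.936.
Minimum at m = 0: t = λ / (4 n cos θ_r) = 606 / (4 × 2.08 × 0.936) = 77.8 nm.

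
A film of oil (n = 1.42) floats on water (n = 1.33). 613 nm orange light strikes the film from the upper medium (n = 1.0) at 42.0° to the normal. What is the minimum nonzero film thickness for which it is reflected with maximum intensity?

Top surface (1.0 → 1.42): reflection off a higher-index medium gives a half-wave phase shift.
Ray reflecting at the bottom interface goes from n = 1.42 toward n = 1.33: no phase shift.
The two reflections differ by half a wavelength.
For bright reflection here: 2 n t cos θ_r = (m + ½) λ.
Snell's law: 1.0 sin 42.0° = 1.42 sin θ_r → sin θ_r = 0.471, cos θ_r = 0.882.
Minimum at m = 0: t = λ / (4 n cos θ_r) = 613 / (4 × 1.42 × 0.882) = 122 nm.

122 nm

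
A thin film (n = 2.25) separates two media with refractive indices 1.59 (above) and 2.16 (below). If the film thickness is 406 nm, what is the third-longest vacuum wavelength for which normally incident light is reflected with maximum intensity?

Ray reflecting at the top interface goes from n = 1.59 toward n = 2.25: a half-wave phase shift.
Bottom surface (2.25 → 2.16): reflection off a lower-index medium gives no phase shift.
The two reflections differ by half a wavelength.
With one net inversion, constructive interference in reflection requires 2 n t = (m + ½) λ.
λ = 2 n t / (m + ½). The third-longest wavelength is m = 2: λ = 2 × 2.25 × 406 / 2.50 = 731 nm.

731 nm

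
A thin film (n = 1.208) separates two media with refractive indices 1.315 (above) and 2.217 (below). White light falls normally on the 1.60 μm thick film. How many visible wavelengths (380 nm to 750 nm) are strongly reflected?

5

At the upper boundary (n = 1.315 to n = 1.208) the reflected ray undergoes no phase shift.
Bottom surface (1.208 → 2.217): reflection off a higher-index medium gives a half-wave phase shift.
Net: one phase inversion between the two reflected rays.
For maximum reflection here: 2 n t = (m + ½) λ.
λ = 2 n t / (m + ½) = 3866 / (m + ½) nm.
m=4: 859 nm (IR); m=5: 703 nm (visible); m=6: 595 nm (visible); m=7: 515 nm (visible); m=8: 455 nm (visible); m=9: 407 nm (visible); m=10: 368 nm (UV).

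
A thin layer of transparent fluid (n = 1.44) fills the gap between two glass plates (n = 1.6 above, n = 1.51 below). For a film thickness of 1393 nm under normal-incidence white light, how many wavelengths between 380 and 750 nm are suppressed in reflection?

5

Top surface (1.6 → 1.44): reflection off a lower-index medium gives no phase shift.
At the lower boundary (n = 1.44 to n = 1.51) the reflected ray undergoes a half-wave phase shift.
Net: one phase inversion between the two reflected rays.
So the condition for destructive reflection is 2 n t = m λ.
λ = 2 n t / m = 4012 / m nm.
m=5: 802 nm (IR); m=6: 669 nm (visible); m=7: 573 nm (visible); m=8: 501 nm (visible); m=9: 446 nm (visible); m=10: 401 nm (visible); m=11: 365 nm (UV).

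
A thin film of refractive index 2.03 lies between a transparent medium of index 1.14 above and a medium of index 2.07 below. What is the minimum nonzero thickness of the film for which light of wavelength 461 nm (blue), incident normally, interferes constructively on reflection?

At the upper boundary (n = 1.14 to n = 2.03) the reflected ray undergoes a half-wave phase shift.
Bottom surface (2.03 → 2.07): reflection off a higher-index medium gives a half-wave phase shift.
The two reflections carry the same phase change, so no net offset.
For maximum reflection here: 2 n t = m λ.
Minimum nonzero at m = 1: t = λ / (2 n) = 461 / (2 × 2.03) = 114 nm.

114 nm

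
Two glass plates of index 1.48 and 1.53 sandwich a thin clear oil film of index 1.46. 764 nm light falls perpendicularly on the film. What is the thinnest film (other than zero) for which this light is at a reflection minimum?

Ray reflecting at the top interface goes from n = 1.48 toward n = 1.46: no phase shift.
Bottom surface (1.46 → 1.53): reflection off a higher-index medium gives a half-wave phase shift.
The two reflections differ by half a wavelength.
So the condition for destructive reflection is 2 n t = m λ.
Minimum nonzero at m = 1: t = λ / (2 n) = 764 / (2 × 1.46) = 262 nm.

262 nm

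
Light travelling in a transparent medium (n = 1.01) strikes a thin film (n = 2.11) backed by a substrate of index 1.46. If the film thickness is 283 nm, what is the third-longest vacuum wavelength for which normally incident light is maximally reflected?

478 nm

At the upper boundary (n = 1.01 to n = 2.11) the reflected ray undergoes a half-wave phase shift.
At the lower boundary (n = 2.11 to n = 1.46) the reflected ray undergoes no phase shift.
The two reflections differ by half a wavelength.
With one net inversion, constructive interference in reflection requires 2 n t = (m + ½) λ.
λ = 2 n t / (m + ½). The third-longest wavelength is m = 2: λ = 2 × 2.11 × 283 / 2.50 = 478 nm.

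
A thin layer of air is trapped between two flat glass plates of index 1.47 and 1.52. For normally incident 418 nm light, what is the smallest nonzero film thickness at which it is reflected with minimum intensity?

209 nm

Ray reflecting at the top interface goes from n = 1.47 toward n = 1.0: no phase shift.
Ray reflecting at the bottom interface goes from n = 1.0 toward n = 1.52: a half-wave phase shift.
Net: one phase inversion between the two reflected rays.
With one net inversion, destructive interference in reflection requires 2 n t = m λ.
The smallest nonzero thickness corresponds to m = 1: t = m λ / (2 n) = 1.00 × 418 / (2 × 1.0) = 209 nm.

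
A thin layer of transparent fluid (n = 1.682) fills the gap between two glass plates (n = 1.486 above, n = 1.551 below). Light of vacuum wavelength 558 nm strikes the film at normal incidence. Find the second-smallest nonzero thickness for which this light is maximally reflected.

Top surface (1.486 → 1.682): reflection off a higher-index medium gives a half-wave phase shift.
Bottom surface (1.682 → 1.551): reflection off a lower-index medium gives no phase shift.
Exactly one π shift → a net half-wave offset.
With one net inversion, constructive interference in reflection requires 2 n t = (m + ½) λ.
The second-smallest nonzero thickness corresponds to m = 1: t = (m + ½) λ / (2 n) = 1.50 × 558 / (2 × 1.682) = 249 nm.

249 nm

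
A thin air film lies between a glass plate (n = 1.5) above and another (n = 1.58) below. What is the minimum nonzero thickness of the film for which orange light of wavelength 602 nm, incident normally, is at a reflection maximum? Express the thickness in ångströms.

1505 Å

At the upper boundary (n = 1.5 to n = 1.0) the reflected ray undergoes no phase shift.
At the lower boundary (n = 1.0 to n = 1.58) the reflected ray undergoes a half-wave phase shift.
Net: one phase inversion between the two reflected rays.
With one net inversion, constructive interference in reflection requires 2 n t = (m + ½) λ.
Minimum at m = 0: t = λ / (4 n) = 602 / (4 × 1.0) = 151 nm.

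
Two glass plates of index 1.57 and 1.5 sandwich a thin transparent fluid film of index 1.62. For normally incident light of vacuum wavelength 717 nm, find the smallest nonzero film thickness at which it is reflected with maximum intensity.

111 nm

Ray reflecting at the top interface goes from n = 1.57 toward n = 1.62: a half-wave phase shift.
At the lower boundary (n = 1.62 to n = 1.5) the reflected ray undergoes no phase shift.
The two reflections differ by half a wavelength.
So the condition for constructive reflection is 2 n t = (m + ½) λ.
Minimum at m = 0: t = λ / (4 n) = 717 / (4 × 1.62) = 111 nm.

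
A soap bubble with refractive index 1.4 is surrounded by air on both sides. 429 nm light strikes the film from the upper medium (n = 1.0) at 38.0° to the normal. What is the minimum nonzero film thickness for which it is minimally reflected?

At the upper boundary (n = 1.0 to n = 1.4) the reflected ray undergoes a half-wave phase shift.
At the lower boundary (n = 1.4 to n = 1.0) the reflected ray undergoes no phase shift.
Net: one phase inversion between the two reflected rays.
So the condition for destructive reflection is 2 n t cos θ_r = m λ.
Snell's law: 1.0 sin 38.0° = 1.4 sin θ_r → sin θ_r = 0.440, cos θ_r = 0.898.
Minimum nonzero at m = 1: t = λ / (2 n cos θ_r) = 429 / (2 × 1.4 × 0.898) = 171 nm.

171 nm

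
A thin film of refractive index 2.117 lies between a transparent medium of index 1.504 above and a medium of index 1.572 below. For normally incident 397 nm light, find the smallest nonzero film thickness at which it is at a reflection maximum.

Top surface (1.504 → 2.117): reflection off a higher-index medium gives a half-wave phase shift.
Bottom surface (2.117 → 1.572): reflection off a lower-index medium gives no phase shift.
Exactly one π shift → a net half-wave offset.
For bright reflection here: 2 n t = (m + ½) λ.
Minimum at m = 0: t = λ / (4 n) = 397 / (4 × 2.117) = 46.9 nm.

46.9 nm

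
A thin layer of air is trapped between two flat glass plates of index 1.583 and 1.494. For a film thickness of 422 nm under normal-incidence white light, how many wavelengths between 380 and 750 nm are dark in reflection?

1

Ray reflecting at the top interface goes from n = 1.583 toward n = 1.0: no phase shift.
Bottom surface (1.0 → 1.494): reflection off a higher-index medium gives a half-wave phase shift.
Exactly one π shift → a net half-wave offset.
So the condition for destructive reflection is 2 n t = m λ.
λ = 2 n t / m = 844 / m nm.
m=1: 844 nm (IR); m=2: 422 nm (visible); m=3: 281 nm (UV).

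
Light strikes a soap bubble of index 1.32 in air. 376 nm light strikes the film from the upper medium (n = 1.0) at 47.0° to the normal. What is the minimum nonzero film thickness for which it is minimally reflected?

171 nm

At the upper boundary (n = 1.0 to n = 1.32) the reflected ray undergoes a half-wave phase shift.
Bottom surface (1.32 → 1.0): reflection off a lower-index medium gives no phase shift.
The two reflections differ by half a wavelength.
So the condition for destructive reflection is 2 n t cos θ_r = m λ.
Snell's law: 1.0 sin 47.0° = 1.32 sin θ_r → sin θ_r = 0.554, cos θ_r = 0.832.
Minimum nonzero at m = 1: t = λ / (2 n cos θ_r) = 376 / (2 × 1.32 × 0.832) = 171 nm.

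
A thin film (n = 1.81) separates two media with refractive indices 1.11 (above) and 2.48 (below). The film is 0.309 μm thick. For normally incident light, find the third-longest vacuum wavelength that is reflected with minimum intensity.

Top surface (1.11 → 1.81): reflection off a higher-index medium gives a half-wave phase shift.
Bottom surface (1.81 → 2.48): reflection off a higher-index medium gives a half-wave phase shift.
Zero or two π shifts → no net half-wave offset.
For weak reflection here: 2 n t = (m + ½) λ.
λ = 2 n t / (m + ½). The third-longest wavelength is m = 2: λ = 2 × 1.81 × 309 / 2.50 = 447 nm.

447 nm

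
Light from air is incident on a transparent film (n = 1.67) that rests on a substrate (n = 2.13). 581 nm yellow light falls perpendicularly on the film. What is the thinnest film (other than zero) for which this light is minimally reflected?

At the upper boundary (n = 1.0 to n = 1.67) the reflected ray undergoes a half-wave phase shift.
At the lower boundary (n = 1.67 to n = 2.13) the reflected ray undergoes a half-wave phase shift.
Net: no relative phase inversion (both shifts match).
With no net inversion, destructive interference in reflection requires 2 n t = (m + ½) λ.
Minimum at m = 0: t = λ / (4 n) = 581 / (4 × 1.67) = 87.0 nm.

87.0 nm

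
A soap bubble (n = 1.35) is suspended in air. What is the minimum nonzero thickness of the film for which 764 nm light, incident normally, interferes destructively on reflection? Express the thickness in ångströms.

At the upper boundary (n = 1.0 to n = 1.35) the reflected ray undergoes a half-wave phase shift.
At the lower boundary (n = 1.35 to n = 1.0) the reflected ray undergoes no phase shift.
Exactly one π shift → a net half-wave offset.
So the condition for destructive reflection is 2 n t = m λ.
Minimum nonzero at m = 1: t = λ / (2 n) = 764 / (2 × 1.35) = 283 nm.

2830 Å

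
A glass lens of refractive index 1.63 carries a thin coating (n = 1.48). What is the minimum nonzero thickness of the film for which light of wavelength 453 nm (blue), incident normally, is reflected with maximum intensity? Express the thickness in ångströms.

At the upper boundary (n = 1.0 to n = 1.48) the reflected ray undergoes a half-wave phase shift.
Bottom surface (1.48 → 1.63): reflection off a higher-index medium gives a half-wave phase shift.
Zero or two π shifts → no net half-wave offset.
With no net inversion, constructive interference in reflection requires 2 n t = m λ.
Minimum nonzero at m = 1: t = λ / (2 n) = 453 / (2 × 1.48) = 153 nm.

1530 Å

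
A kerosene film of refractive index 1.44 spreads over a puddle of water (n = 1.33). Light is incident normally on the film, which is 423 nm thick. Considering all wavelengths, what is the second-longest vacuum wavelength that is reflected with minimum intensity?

609 nm

At the upper boundary (n = 1.0 to n = 1.44) the reflected ray undergoes a half-wave phase shift.
Ray reflecting at the bottom interface goes from n = 1.44 toward n = 1.33: no phase shift.
The two reflections differ by half a wavelength.
So the condition for destructive reflection is 2 n t = m λ.
λ = 2 n t / m. The second-longest wavelength is m = 2: λ = 2 × 1.44 × 423 / 2.00 = 609 nm.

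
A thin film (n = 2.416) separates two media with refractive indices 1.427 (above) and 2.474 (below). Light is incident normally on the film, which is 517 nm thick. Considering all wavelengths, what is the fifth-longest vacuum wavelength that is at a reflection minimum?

Top surface (1.427 → 2.416): reflection off a higher-index medium gives a half-wave phase shift.
Bottom surface (2.416 → 2.474): reflection off a higher-index medium gives a half-wave phase shift.
The two reflections carry the same phase change, so no net offset.
With no net inversion, destructive interference in reflection requires 2 n t = (m + ½) λ.
λ = 2 n t / (m + ½). The fifth-longest wavelength is m = 4: λ = 2 × 2.416 × 517 / 4.50 = 555 nm.

555 nm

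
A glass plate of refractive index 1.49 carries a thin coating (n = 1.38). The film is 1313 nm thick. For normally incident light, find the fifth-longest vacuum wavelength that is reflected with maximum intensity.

At the upper boundary (n = 1.0 to n = 1.38) the reflected ray undergoes a half-wave phase shift.
At the lower boundary (n = 1.38 to n = 1.49) the reflected ray undergoes a half-wave phase shift.
The two reflections carry the same phase change, so no net offset.
So the condition for constructive reflection is 2 n t = m λ.
λ = 2 n t / m. The fifth-longest wavelength is m = 5: λ = 2 × 1.38 × 1313 / 5.00 = 725 nm.

725 nm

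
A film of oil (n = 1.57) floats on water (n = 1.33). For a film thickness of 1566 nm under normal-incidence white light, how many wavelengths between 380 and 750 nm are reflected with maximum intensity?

At the upper boundary (n = 1.0 to n = 1.57) the reflected ray undergoes a half-wave phase shift.
Ray reflecting at the bottom interface goes from n = 1.57 toward n = 1.33: no phase shift.
The two reflections differ by half a wavelength.
With one net inversion, constructive interference in reflection requires 2 n t = (m + ½) λ.
λ = 2 n t / (m + ½) = 4917 / (m + ½) nm.
m=6: 756 nm (IR); m=7: 656 nm (visible); m=8: 578 nm (visible); m=9: 518 nm (visible); m=10: 468 nm (visible); m=11: 428 nm (visible); m=12: 393 nm (visible); m=13: 364 nm (UV).

6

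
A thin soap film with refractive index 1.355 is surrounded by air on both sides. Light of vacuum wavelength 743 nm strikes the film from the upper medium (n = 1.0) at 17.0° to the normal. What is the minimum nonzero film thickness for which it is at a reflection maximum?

140 nm

Ray reflecting at the top interface goes from n = 1.0 toward n = 1.355: a half-wave phase shift.
Ray reflecting at the bottom interface goes from n = 1.355 toward n = 1.0: no phase shift.
Exactly one π shift → a net half-wave offset.
So the condition for constructive reflection is 2 n t cos θ_r = (m + ½) λ.
Snell's law: 1.0 sin 17.0° = 1.355 sin θ_r → sin θ_r = 0.216, cos θ_r = 0.976.
Minimum at m = 0: t = λ / (4 n cos θ_r) = 743 / (4 × 1.355 × 0.976) = 140 nm.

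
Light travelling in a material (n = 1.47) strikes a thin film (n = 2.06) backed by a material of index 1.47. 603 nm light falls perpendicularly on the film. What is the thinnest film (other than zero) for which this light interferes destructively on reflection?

Top surface (1.47 → 2.06): reflection off a higher-index medium gives a half-wave phase shift.
Bottom surface (2.06 → 1.47): reflection off a lower-index medium gives no phase shift.
Net: one phase inversion between the two reflected rays.
With one net inversion, destructive interference in reflection requires 2 n t = m λ.
Minimum nonzero at m = 1: t = λ / (2 n) = 603 / (2 × 2.06) = 146 nm.

146 nm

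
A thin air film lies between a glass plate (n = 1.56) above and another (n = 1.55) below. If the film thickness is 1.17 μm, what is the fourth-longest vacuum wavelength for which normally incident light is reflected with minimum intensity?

Ray reflecting at the top interface goes from n = 1.56 toward n = 1.0: no phase shift.
Bottom surface (1.0 → 1.55): reflection off a higher-index medium gives a half-wave phase shift.
The two reflections differ by half a wavelength.
For minimum reflection here: 2 n t = m λ.
λ = 2 n t / m. The fourth-longest wavelength is m = 4: λ = 2 × 1.0 × 1170 / 4.00 = 585 nm.

585 nm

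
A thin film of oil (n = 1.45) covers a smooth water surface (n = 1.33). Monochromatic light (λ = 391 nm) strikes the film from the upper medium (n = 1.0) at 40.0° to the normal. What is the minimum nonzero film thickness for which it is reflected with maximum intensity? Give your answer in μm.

0.0752 μm

Ray reflecting at the top interface goes from n = 1.0 toward n = 1.45: a half-wave phase shift.
At the lower boundary (n = 1.45 to n = 1.33) the reflected ray undergoes no phase shift.
The two reflections differ by half a wavelength.
So the condition for constructive reflection is 2 n t cos θ_r = (m + ½) λ.
Snell's law: 1.0 sin 40.0° = 1.45 sin θ_r → sin θ_r = 0.443, cos θ_r = 0.896.
Minimum at m = 0: t = λ / (4 n cos θ_r) = 391 / (4 × 1.45 × 0.896) = 75.2 nm.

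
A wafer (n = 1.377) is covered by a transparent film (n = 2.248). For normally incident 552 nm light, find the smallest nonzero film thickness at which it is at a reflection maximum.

61.4 nm

Top surface (1.0 → 2.248): reflection off a higher-index medium gives a half-wave phase shift.
At the lower boundary (n = 2.248 to n = 1.377) the reflected ray undergoes no phase shift.
Net: one phase inversion between the two reflected rays.
With one net inversion, constructive interference in reflection requires 2 n t = (m + ½) λ.
Minimum at m = 0: t = λ / (4 n) = 552 / (4 × 2.248) = 61.4 nm.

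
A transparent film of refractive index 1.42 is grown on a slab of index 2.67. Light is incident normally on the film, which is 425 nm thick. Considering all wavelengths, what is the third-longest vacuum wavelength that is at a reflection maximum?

Top surface (1.0 → 1.42): reflection off a higher-index medium gives a half-wave phase shift.
At the lower boundary (n = 1.42 to n = 2.67) the reflected ray undergoes a half-wave phase shift.
Zero or two π shifts → no net half-wave offset.
So the condition for constructive reflection is 2 n t = m λ.
λ = 2 n t / m. The third-longest wavelength is m = 3: λ = 2 × 1.42 × 425 / 3.00 = 402 nm.

402 nm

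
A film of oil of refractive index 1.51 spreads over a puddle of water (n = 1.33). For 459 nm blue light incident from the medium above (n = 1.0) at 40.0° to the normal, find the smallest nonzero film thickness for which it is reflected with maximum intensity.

84.0 nm

Top surface (1.0 → 1.51): reflection off a higher-index medium gives a half-wave phase shift.
Bottom surface (1.51 → 1.33): reflection off a lower-index medium gives no phase shift.
The two reflections differ by half a wavelength.
For maximum reflection here: 2 n t cos θ_r = (m + ½) λ.
Snell's law: 1.0 sin 40.0° = 1.51 sin θ_r → sin θ_r = 0.426, cos θ_r = 0.905.
Minimum at m = 0: t = λ / (4 n cos θ_r) = 459 / (4 × 1.51 × 0.905) = 84.0 nm.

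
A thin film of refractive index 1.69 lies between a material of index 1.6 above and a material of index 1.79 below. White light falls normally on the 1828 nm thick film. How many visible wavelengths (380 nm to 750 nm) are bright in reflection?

8

Ray reflecting at the top interface goes from n = 1.6 toward n = 1.69: a half-wave phase shift.
Ray reflecting at the bottom interface goes from n = 1.69 toward n = 1.79: a half-wave phase shift.
Net: no relative phase inversion (both shifts match).
For strong reflection here: 2 n t = m λ.
λ = 2 n t / m = 6179 / m nm.
m=8: 772 nm (IR); m=9: 687 nm (visible); m=10: 618 nm (visible); m=11: 562 nm (visible); m=12: 515 nm (visible); m=13: 475 nm (visible); m=14: 441 nm (visible); m=15: 412 nm (visible); m=16: 386 nm (visible); m=17: 363 nm (UV).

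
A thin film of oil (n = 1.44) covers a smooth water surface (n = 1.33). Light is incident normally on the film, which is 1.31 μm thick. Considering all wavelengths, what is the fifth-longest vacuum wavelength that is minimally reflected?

755 nm

At the upper boundary (n = 1.0 to n = 1.44) the reflected ray undergoes a half-wave phase shift.
Bottom surface (1.44 → 1.33): reflection off a lower-index medium gives no phase shift.
Net: one phase inversion between the two reflected rays.
For weak reflection here: 2 n t = m λ.
λ = 2 n t / m. The fifth-longest wavelength is m = 5: λ = 2 × 1.44 × 1310 / 5.00 = 755 nm.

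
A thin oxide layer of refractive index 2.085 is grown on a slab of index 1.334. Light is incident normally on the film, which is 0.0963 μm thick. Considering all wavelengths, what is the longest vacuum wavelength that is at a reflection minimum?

At the upper boundary (n = 1.0 to n = 2.085) the reflected ray undergoes a half-wave phase shift.
Ray reflecting at the bottom interface goes from n = 2.085 toward n = 1.334: no phase shift.
Net: one phase inversion between the two reflected rays.
So the condition for destructive reflection is 2 n t = m λ.
λ = 2 n t / m. The longest wavelength is m = 1: λ = 2 × 2.085 × 96.3 / 1.00 = 402 nm.

402 nm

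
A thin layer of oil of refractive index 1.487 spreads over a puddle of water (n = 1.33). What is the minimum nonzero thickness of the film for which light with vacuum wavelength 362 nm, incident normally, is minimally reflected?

Top surface (1.0 → 1.487): reflection off a higher-index medium gives a half-wave phase shift.
Bottom surface (1.487 → 1.33): reflection off a lower-index medium gives no phase shift.
Net: one phase inversion between the two reflected rays.
So the condition for destructive reflection is 2 n t = m λ.
Minimum nonzero at m = 1: t = λ / (2 n) = 362 / (2 × 1.487) = 122 nm.

122 nm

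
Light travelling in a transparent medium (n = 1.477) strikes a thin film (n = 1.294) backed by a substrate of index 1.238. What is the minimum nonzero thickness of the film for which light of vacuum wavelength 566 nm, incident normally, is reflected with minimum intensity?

109 nm

Top surface (1.477 → 1.294): reflection off a lower-index medium gives no phase shift.
Bottom surface (1.294 → 1.238): reflection off a lower-index medium gives no phase shift.
Zero or two π shifts → no net half-wave offset.
For dark reflection here: 2 n t = (m + ½) λ.
Minimum at m = 0: t = λ / (4 n) = 566 / (4 × 1.294) = 109 nm.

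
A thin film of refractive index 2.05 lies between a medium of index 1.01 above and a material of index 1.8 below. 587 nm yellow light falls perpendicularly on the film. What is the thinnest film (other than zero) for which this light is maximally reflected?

At the upper boundary (n = 1.01 to n = 2.05) the reflected ray undergoes a half-wave phase shift.
Ray reflecting at the bottom interface goes from n = 2.05 toward n = 1.8: no phase shift.
Net: one phase inversion between the two reflected rays.
So the condition for constructive reflection is 2 n t = (m + ½) λ.
Minimum at m = 0: t = λ / (4 n) = 587 / (4 × 2.05) = 71.6 nm.

71.6 nm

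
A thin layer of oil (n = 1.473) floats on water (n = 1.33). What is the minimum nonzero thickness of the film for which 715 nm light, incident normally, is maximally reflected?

121 nm

Top surface (1.0 → 1.473): reflection off a higher-index medium gives a half-wave phase shift.
Bottom surface (1.473 → 1.33): reflection off a lower-index medium gives no phase shift.
Exactly one π shift → a net half-wave offset.
So the condition for constructive reflection is 2 n t = (m + ½) λ.
Minimum at m = 0: t = λ / (4 n) = 715 / (4 × 1.473) = 121 nm.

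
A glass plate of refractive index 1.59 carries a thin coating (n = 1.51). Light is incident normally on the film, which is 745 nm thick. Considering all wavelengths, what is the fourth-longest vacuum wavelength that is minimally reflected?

643 nm

At the upper boundary (n = 1.0 to n = 1.51) the reflected ray undergoes a half-wave phase shift.
Ray reflecting at the bottom interface goes from n = 1.51 toward n = 1.59: a half-wave phase shift.
Zero or two π shifts → no net half-wave offset.
With no net inversion, destructive interference in reflection requires 2 n t = (m + ½) λ.
λ = 2 n t / (m + ½). The fourth-longest wavelength is m = 3: λ = 2 × 1.51 × 745 / 3.50 = 643 nm.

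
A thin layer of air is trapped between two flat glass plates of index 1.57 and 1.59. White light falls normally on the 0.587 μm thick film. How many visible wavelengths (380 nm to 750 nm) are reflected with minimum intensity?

2

At the upper boundary (n = 1.57 to n = 1.0) the reflected ray undergoes no phase shift.
At the lower boundary (n = 1.0 to n = 1.59) the reflected ray undergoes a half-wave phase shift.
Net: one phase inversion between the two reflected rays.
For weak reflection here: 2 n t = m λ.
λ = 2 n t / m = 1174 / m nm.
m=1: 1174 nm (IR); m=2: 587 nm (visible); m=3: 391 nm (visible); m=4: 294 nm (UV).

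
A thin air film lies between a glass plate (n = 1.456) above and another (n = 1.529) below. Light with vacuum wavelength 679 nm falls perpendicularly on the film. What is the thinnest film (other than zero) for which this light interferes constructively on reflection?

Ray reflecting at the top interface goes from n = 1.456 toward n = 1.0: no phase shift.
At the lower boundary (n = 1.0 to n = 1.529) the reflected ray undergoes a half-wave phase shift.
Net: one phase inversion between the two reflected rays.
So the condition for constructive reflection is 2 n t = (m + ½) λ.
Minimum at m = 0: t = λ / (4 n) = 679 / (4 × 1.0) = 170 nm.

170 nm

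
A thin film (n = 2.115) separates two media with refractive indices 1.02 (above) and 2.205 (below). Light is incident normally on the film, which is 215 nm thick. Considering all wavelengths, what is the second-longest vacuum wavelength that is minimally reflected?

Top surface (1.02 → 2.115): reflection off a higher-index medium gives a half-wave phase shift.
Ray reflecting at the bottom interface goes from n = 2.115 toward n = 2.205: a half-wave phase shift.
Zero or two π shifts → no net half-wave offset.
With no net inversion, destructive interference in reflection requires 2 n t = (m + ½) λ.
λ = 2 n t / (m + ½). The second-longest wavelength is m = 1: λ = 2 × 2.115 × 215 / 1.50 = 606 nm.

606 nm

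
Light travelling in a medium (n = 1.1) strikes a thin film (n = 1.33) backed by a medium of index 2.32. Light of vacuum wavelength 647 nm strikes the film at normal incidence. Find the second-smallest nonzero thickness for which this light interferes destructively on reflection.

365 nm

Ray reflecting at the top interface goes from n = 1.1 toward n = 1.33: a half-wave phase shift.
Bottom surface (1.33 → 2.32): reflection off a higher-index medium gives a half-wave phase shift.
Zero or two π shifts → no net half-wave offset.
For minimum reflection here: 2 n t = (m + ½) λ.
The second-smallest nonzero thickness corresponds to m = 1: t = (m + ½) λ / (2 n) = 1.50 × 647 / (2 × 1.33) = 365 nm.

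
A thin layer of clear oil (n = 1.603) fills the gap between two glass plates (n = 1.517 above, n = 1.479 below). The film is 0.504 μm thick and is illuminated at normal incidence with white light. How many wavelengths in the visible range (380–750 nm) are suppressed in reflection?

2

At the upper boundary (n = 1.517 to n = 1.603) the reflected ray undergoes a half-wave phase shift.
At the lower boundary (n = 1.603 to n = 1.479) the reflected ray undergoes no phase shift.
The two reflections differ by half a wavelength.
So the condition for destructive reflection is 2 n t = m λ.
λ = 2 n t / m = 1616 / m nm.
m=2: 808 nm (IR); m=3: 539 nm (visible); m=4: 404 nm (visible); m=5: 323 nm (UV).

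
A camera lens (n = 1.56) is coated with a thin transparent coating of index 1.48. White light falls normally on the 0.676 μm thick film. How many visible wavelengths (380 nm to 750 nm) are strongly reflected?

Top surface (1.0 → 1.48): reflection off a higher-index medium gives a half-wave phase shift.
Bottom surface (1.48 → 1.56): reflection off a higher-index medium gives a half-wave phase shift.
Zero or two π shifts → no net half-wave offset.
With no net inversion, constructive interference in reflection requires 2 n t = m λ.
λ = 2 n t / m = 2001 / m nm.
m=2: 1000 nm (IR); m=3: 667 nm (visible); m=4: 500 nm (visible); m=5: 400 nm (visible); m=6: 333 nm (UV).

3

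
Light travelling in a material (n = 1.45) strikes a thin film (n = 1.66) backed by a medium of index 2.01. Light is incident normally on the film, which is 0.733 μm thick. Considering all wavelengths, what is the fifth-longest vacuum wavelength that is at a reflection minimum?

541 nm

At the upper boundary (n = 1.45 to n = 1.66) the reflected ray undergoes a half-wave phase shift.
Ray reflecting at the bottom interface goes from n = 1.66 toward n = 2.01: a half-wave phase shift.
Net: no relative phase inversion (both shifts match).
So the condition for destructive reflection is 2 n t = (m + ½) λ.
λ = 2 n t / (m + ½). The fifth-longest wavelength is m = 4: λ = 2 × 1.66 × 733 / 4.50 = 541 nm.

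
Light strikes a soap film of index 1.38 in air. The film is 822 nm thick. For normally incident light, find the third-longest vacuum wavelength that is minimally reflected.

756 nm

Ray reflecting at the top interface goes from n = 1.0 toward n = 1.38: a half-wave phase shift.
Bottom surface (1.38 → 1.0): reflection off a lower-index medium gives no phase shift.
The two reflections differ by half a wavelength.
For weak reflection here: 2 n t = m λ.
λ = 2 n t / m. The third-longest wavelength is m = 3: λ = 2 × 1.38 × 822 / 3.00 = 756 nm.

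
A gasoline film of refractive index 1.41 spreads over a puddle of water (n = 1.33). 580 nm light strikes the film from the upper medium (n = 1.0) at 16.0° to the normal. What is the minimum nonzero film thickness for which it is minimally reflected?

210 nm

Top surface (1.0 → 1.41): reflection off a higher-index medium gives a half-wave phase shift.
Bottom surface (1.41 → 1.33): reflection off a lower-index medium gives no phase shift.
Exactly one π shift → a net half-wave offset.
With one net inversion, destructive interference in reflection requires 2 n t cos θ_r = m λ.
Snell's law: 1.0 sin 16.0° = 1.41 sin θ_r → sin θ_r = 0.195, cos θ_r = 0.981.
Minimum nonzero at m = 1: t = λ / (2 n cos θ_r) = 580 / (2 × 1.41 × 0.981) = 210 nm.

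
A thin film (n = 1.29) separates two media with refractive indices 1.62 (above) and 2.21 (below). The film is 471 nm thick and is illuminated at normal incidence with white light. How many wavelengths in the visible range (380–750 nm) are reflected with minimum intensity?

Top surface (1.62 → 1.29): reflection off a lower-index medium gives no phase shift.
Ray reflecting at the bottom interface goes from n = 1.29 toward n = 2.21: a half-wave phase shift.
Net: one phase inversion between the two reflected rays.
With one net inversion, destructive interference in reflection requires 2 n t = m λ.
λ = 2 n t / m = 1215 / m nm.
m=1: 1215 nm (IR); m=2: 608 nm (visible); m=3: 405 nm (visible); m=4: 304 nm (UV).

2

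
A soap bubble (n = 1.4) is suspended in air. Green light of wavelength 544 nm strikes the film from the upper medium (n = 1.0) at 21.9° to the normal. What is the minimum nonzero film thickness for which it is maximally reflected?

101 nm

Top surface (1.0 → 1.4): reflection off a higher-index medium gives a half-wave phase shift.
Bottom surface (1.4 → 1.0): reflection off a lower-index medium gives no phase shift.
The two reflections differ by half a wavelength.
With one net inversion, constructive interference in reflection requires 2 n t cos θ_r = (m + ½) λ.
Snell's law: 1.0 sin 21.9° = 1.4 sin θ_r → sin θ_r = 0.266, cos θ_r = 0.964.
Minimum at m = 0: t = λ / (4 n cos θ_r) = 544 / (4 × 1.4 × 0.964) = 101 nm.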